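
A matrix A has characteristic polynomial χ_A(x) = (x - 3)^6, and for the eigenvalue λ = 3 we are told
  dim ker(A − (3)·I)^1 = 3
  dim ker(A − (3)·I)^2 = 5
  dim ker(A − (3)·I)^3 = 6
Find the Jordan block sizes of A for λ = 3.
Block sizes for λ = 3: [3, 2, 1]

From the dimensions of kernels of powers, the number of Jordan blocks of size at least j is d_j − d_{j−1} where d_j = dim ker(N^j) (with d_0 = 0). Computing the differences gives [3, 2, 1].
The number of blocks of size exactly k is (#blocks of size ≥ k) − (#blocks of size ≥ k + 1), so the partition is: 1 block(s) of size 1, 1 block(s) of size 2, 1 block(s) of size 3.
In nonincreasing order the block sizes are [3, 2, 1].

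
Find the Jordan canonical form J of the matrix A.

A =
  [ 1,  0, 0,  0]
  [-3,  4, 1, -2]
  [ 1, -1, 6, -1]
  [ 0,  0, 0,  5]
J_1(1) ⊕ J_3(5)

The characteristic polynomial is
  det(x·I − A) = x^4 - 16*x^3 + 90*x^2 - 200*x + 125 = (x - 5)^3*(x - 1)

Eigenvalues and multiplicities (the geometric multiplicity of λ is n − rank(A − λI), which equals the number of Jordan blocks for λ):
  λ = 1: algebraic multiplicity = 1, geometric multiplicity = 1
  λ = 5: algebraic multiplicity = 3, geometric multiplicity = 1

Determining the block sizes for each eigenvalue:
  λ = 1: one block (gm = 1), so the single block has size am = 1 → block sizes [1]
  λ = 5: one block (gm = 1), so the single block has size am = 3 → block sizes [3]

Assembling the blocks gives a Jordan form
J =
  [1, 0, 0, 0]
  [0, 5, 1, 0]
  [0, 0, 5, 1]
  [0, 0, 0, 5]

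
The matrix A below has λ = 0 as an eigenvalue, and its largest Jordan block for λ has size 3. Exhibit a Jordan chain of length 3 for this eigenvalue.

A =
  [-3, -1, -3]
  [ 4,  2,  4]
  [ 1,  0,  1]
A Jordan chain for λ = 0 of length 3:
v_1 = (2, 0, -2)ᵀ
v_2 = (-3, 4, 1)ᵀ
v_3 = (1, 0, 0)ᵀ

Let N = A − (0)·I. We want v_3 with N^3 v_3 = 0 but N^2 v_3 ≠ 0; then v_{j-1} := N · v_j for j = 3, …, 2.

Pick v_3 = (1, 0, 0)ᵀ.
Then v_2 = N · v_3 = (-3, 4, 1)ᵀ.
Then v_1 = N · v_2 = (2, 0, -2)ᵀ.

Sanity check: (A − (0)·I) v_1 = (0, 0, 0)ᵀ = 0. ✓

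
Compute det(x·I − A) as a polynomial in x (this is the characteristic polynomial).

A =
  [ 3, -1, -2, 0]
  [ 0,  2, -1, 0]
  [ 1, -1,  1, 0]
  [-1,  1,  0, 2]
x^4 - 8*x^3 + 24*x^2 - 32*x + 16

Expanding det(x·I − A) (e.g. by cofactor expansion or by noting that A is similar to its Jordan form J, which has the same characteristic polynomial as A) gives
  χ_A(x) = x^4 - 8*x^3 + 24*x^2 - 32*x + 16
which factors as (x - 2)^4. The eigenvalues (with algebraic multiplicities) are λ = 2 with multiplicity 4.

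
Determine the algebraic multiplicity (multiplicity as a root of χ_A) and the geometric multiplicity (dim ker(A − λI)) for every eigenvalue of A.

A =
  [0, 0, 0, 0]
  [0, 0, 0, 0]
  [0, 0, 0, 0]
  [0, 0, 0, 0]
λ = 0: alg = 4, geom = 4

Step 1 — factor the characteristic polynomial to read off the algebraic multiplicities:
  χ_A(x) = x^4

Step 2 — compute geometric multiplicities via the rank-nullity identity g(λ) = n − rank(A − λI):
  rank(A − (0)·I) = 0, so dim ker(A − (0)·I) = n − 0 = 4

Summary:
  λ = 0: algebraic multiplicity = 4, geometric multiplicity = 4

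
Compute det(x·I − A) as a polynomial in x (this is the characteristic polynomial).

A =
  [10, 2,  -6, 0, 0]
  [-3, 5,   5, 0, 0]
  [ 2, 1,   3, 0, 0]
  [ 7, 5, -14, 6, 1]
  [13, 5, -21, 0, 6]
x^5 - 30*x^4 + 360*x^3 - 2160*x^2 + 6480*x - 7776

Expanding det(x·I − A) (e.g. by cofactor expansion or by noting that A is similar to its Jordan form J, which has the same characteristic polynomial as A) gives
  χ_A(x) = x^5 - 30*x^4 + 360*x^3 - 2160*x^2 + 6480*x - 7776
which factors as (x - 6)^5. The eigenvalues (with algebraic multiplicities) are λ = 6 with multiplicity 5.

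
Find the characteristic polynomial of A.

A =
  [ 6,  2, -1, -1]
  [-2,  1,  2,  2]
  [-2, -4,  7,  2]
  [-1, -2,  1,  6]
x^4 - 20*x^3 + 150*x^2 - 500*x + 625

Expanding det(x·I − A) (e.g. by cofactor expansion or by noting that A is similar to its Jordan form J, which has the same characteristic polynomial as A) gives
  χ_A(x) = x^4 - 20*x^3 + 150*x^2 - 500*x + 625
which factors as (x - 5)^4. The eigenvalues (with algebraic multiplicities) are λ = 5 with multiplicity 4.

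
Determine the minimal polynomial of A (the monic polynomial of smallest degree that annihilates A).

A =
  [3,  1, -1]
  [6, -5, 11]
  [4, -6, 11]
x^3 - 9*x^2 + 27*x - 27

The characteristic polynomial is χ_A(x) = (x - 3)^3, so the eigenvalues are known. The minimal polynomial is
  m_A(x) = Π_λ (x − λ)^{k_λ}
where k_λ is the size of the *largest* Jordan block for λ (equivalently, the smallest k with (A − λI)^k v = 0 for every generalised eigenvector v of λ).

  λ = 3: largest Jordan block has size 3, contributing (x − 3)^3

So m_A(x) = (x - 3)^3 = x^3 - 9*x^2 + 27*x - 27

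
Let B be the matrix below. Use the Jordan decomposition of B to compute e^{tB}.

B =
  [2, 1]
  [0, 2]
e^{tB} =
  [exp(2*t), t*exp(2*t)]
  [0, exp(2*t)]

Strategy: write B = P · J · P⁻¹ where J is a Jordan canonical form, so e^{tB} = P · e^{tJ} · P⁻¹, and e^{tJ} can be computed block-by-block.

B has Jordan form
J =
  [2, 1]
  [0, 2]
(up to reordering of blocks).

Per-block formulas:
  For a 2×2 Jordan block J_2(2): exp(t · J_2(2)) = e^(2t)·(I + t·N), where N is the 2×2 nilpotent shift.

After assembling e^{tJ} and conjugating by P, we get:

e^{tB} =
  [exp(2*t), t*exp(2*t)]
  [0, exp(2*t)]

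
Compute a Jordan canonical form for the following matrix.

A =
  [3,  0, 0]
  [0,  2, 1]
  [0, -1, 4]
J_2(3) ⊕ J_1(3)

The characteristic polynomial is
  det(x·I − A) = x^3 - 9*x^2 + 27*x - 27 = (x - 3)^3

Eigenvalues and multiplicities (the geometric multiplicity of λ is n − rank(A − λI), which equals the number of Jordan blocks for λ):
  λ = 3: algebraic multiplicity = 3, geometric multiplicity = 2

Determining the block sizes for each eigenvalue:
  λ = 3: 2 blocks summing to 3 forces exactly one block of size 2 and the rest size 1 → block sizes [2, 1]

Assembling the blocks gives a Jordan form
J =
  [3, 1, 0]
  [0, 3, 0]
  [0, 0, 3]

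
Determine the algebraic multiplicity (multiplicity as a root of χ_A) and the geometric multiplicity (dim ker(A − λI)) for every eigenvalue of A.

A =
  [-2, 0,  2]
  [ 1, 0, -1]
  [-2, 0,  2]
λ = 0: alg = 3, geom = 2

Step 1 — factor the characteristic polynomial to read off the algebraic multiplicities:
  χ_A(x) = x^3

Step 2 — compute geometric multiplicities via the rank-nullity identity g(λ) = n − rank(A − λI):
  rank(A − (0)·I) = 1, so dim ker(A − (0)·I) = n − 1 = 2

Summary:
  λ = 0: algebraic multiplicity = 3, geometric multiplicity = 2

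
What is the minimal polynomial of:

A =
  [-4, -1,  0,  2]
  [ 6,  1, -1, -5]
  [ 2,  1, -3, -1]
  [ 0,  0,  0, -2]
x^3 + 6*x^2 + 12*x + 8

The characteristic polynomial is χ_A(x) = (x + 2)^4, so the eigenvalues are known. The minimal polynomial is
  m_A(x) = Π_λ (x − λ)^{k_λ}
where k_λ is the size of the *largest* Jordan block for λ (equivalently, the smallest k with (A − λI)^k v = 0 for every generalised eigenvector v of λ).

  λ = -2: largest Jordan block has size 3, contributing (x + 2)^3

So m_A(x) = (x + 2)^3 = x^3 + 6*x^2 + 12*x + 8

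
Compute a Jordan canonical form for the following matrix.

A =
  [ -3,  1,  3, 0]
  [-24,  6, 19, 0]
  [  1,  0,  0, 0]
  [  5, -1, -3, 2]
J_3(1) ⊕ J_1(2)

The characteristic polynomial is
  det(x·I − A) = x^4 - 5*x^3 + 9*x^2 - 7*x + 2 = (x - 2)*(x - 1)^3

Eigenvalues and multiplicities (the geometric multiplicity of λ is n − rank(A − λI), which equals the number of Jordan blocks for λ):
  λ = 1: algebraic multiplicity = 3, geometric multiplicity = 1
  λ = 2: algebraic multiplicity = 1, geometric multiplicity = 1

Determining the block sizes for each eigenvalue:
  λ = 1: one block (gm = 1), so the single block has size am = 3 → block sizes [3]
  λ = 2: one block (gm = 1), so the single block has size am = 1 → block sizes [1]

Assembling the blocks gives a Jordan form
J =
  [1, 1, 0, 0]
  [0, 1, 1, 0]
  [0, 0, 1, 0]
  [0, 0, 0, 2]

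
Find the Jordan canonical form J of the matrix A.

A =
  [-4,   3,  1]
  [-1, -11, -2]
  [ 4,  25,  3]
J_3(-4)

The characteristic polynomial is
  det(x·I − A) = x^3 + 12*x^2 + 48*x + 64 = (x + 4)^3

Eigenvalues and multiplicities (the geometric multiplicity of λ is n − rank(A − λI), which equals the number of Jordan blocks for λ):
  λ = -4: algebraic multiplicity = 3, geometric multiplicity = 1

Determining the block sizes for each eigenvalue:
  λ = -4: one block (gm = 1), so the single block has size am = 3 → block sizes [3]

Assembling the blocks gives a Jordan form
J =
  [-4,  1,  0]
  [ 0, -4,  1]
  [ 0,  0, -4]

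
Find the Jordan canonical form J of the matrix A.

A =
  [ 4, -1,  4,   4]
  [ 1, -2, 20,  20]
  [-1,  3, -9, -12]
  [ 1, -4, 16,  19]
J_3(3) ⊕ J_1(3)

The characteristic polynomial is
  det(x·I − A) = x^4 - 12*x^3 + 54*x^2 - 108*x + 81 = (x - 3)^4

Eigenvalues and multiplicities (the geometric multiplicity of λ is n − rank(A − λI), which equals the number of Jordan blocks for λ):
  λ = 3: algebraic multiplicity = 4, geometric multiplicity = 2

Determining the block sizes for each eigenvalue:
  λ = 3: with am = 4 and gm = 2, the partition is not yet determined (e.g. several partitions of 4 into 2 parts exist). Let N = A − (3)·I. Computing rank(N^1) = 2, rank(N^2) = 1, rank(N^3) = 0; the number of blocks of size ≥ j is rank(N^{j−1}) − rank(N^j), giving [2, 1, 1]. So we have 1 block(s) of size 3, 1 block(s) of size 1 → block sizes [3, 1]

Assembling the blocks gives a Jordan form
J =
  [3, 1, 0, 0]
  [0, 3, 1, 0]
  [0, 0, 3, 0]
  [0, 0, 0, 3]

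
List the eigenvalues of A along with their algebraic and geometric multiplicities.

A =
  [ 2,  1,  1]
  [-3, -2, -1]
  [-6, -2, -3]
λ = -1: alg = 3, geom = 2

Step 1 — factor the characteristic polynomial to read off the algebraic multiplicities:
  χ_A(x) = (x + 1)^3

Step 2 — compute geometric multiplicities via the rank-nullity identity g(λ) = n − rank(A − λI):
  rank(A − (-1)·I) = 1, so dim ker(A − (-1)·I) = n − 1 = 2

Summary:
  λ = -1: algebraic multiplicity = 3, geometric multiplicity = 2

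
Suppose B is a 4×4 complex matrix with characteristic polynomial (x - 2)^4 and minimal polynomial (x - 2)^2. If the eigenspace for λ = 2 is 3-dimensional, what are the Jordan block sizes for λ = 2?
Block sizes for λ = 2: [2, 1, 1]

Step 1 — from the characteristic polynomial, algebraic multiplicity of λ = 2 is 4. From dim ker(B − (2)·I) = 3, there are exactly 3 Jordan blocks for λ = 2.
Step 2 — from the minimal polynomial, the factor (x − 2)^2 tells us the largest block for λ = 2 has size 2.
Step 3 — with total size 4, 3 blocks, and largest block 2, the block sizes (in nonincreasing order) are [2, 1, 1].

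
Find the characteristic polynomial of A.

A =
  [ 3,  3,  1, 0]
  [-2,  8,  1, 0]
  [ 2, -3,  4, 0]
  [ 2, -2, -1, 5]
x^4 - 20*x^3 + 150*x^2 - 500*x + 625

Expanding det(x·I − A) (e.g. by cofactor expansion or by noting that A is similar to its Jordan form J, which has the same characteristic polynomial as A) gives
  χ_A(x) = x^4 - 20*x^3 + 150*x^2 - 500*x + 625
which factors as (x - 5)^4. The eigenvalues (with algebraic multiplicities) are λ = 5 with multiplicity 4.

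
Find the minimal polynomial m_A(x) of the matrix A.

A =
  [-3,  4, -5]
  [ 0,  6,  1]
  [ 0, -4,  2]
x^3 - 5*x^2 - 8*x + 48

The characteristic polynomial is χ_A(x) = (x - 4)^2*(x + 3), so the eigenvalues are known. The minimal polynomial is
  m_A(x) = Π_λ (x − λ)^{k_λ}
where k_λ is the size of the *largest* Jordan block for λ (equivalently, the smallest k with (A − λI)^k v = 0 for every generalised eigenvector v of λ).

  λ = -3: largest Jordan block has size 1, contributing (x + 3)
  λ = 4: largest Jordan block has size 2, contributing (x − 4)^2

So m_A(x) = (x - 4)^2*(x + 3) = x^3 - 5*x^2 - 8*x + 48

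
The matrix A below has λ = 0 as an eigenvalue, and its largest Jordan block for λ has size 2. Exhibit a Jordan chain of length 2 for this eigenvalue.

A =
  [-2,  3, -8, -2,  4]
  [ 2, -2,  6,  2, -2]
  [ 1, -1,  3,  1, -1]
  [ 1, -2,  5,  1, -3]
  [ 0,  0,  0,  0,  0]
A Jordan chain for λ = 0 of length 2:
v_1 = (-2, 2, 1, 1, 0)ᵀ
v_2 = (1, 0, 0, 0, 0)ᵀ

Let N = A − (0)·I. We want v_2 with N^2 v_2 = 0 but N^1 v_2 ≠ 0; then v_{j-1} := N · v_j for j = 2, …, 2.

Pick v_2 = (1, 0, 0, 0, 0)ᵀ.
Then v_1 = N · v_2 = (-2, 2, 1, 1, 0)ᵀ.

Sanity check: (A − (0)·I) v_1 = (0, 0, 0, 0, 0)ᵀ = 0. ✓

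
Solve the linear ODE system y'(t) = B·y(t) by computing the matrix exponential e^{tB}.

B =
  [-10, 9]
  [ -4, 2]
e^{tB} =
  [-6*t*exp(-4*t) + exp(-4*t), 9*t*exp(-4*t)]
  [-4*t*exp(-4*t), 6*t*exp(-4*t) + exp(-4*t)]

Strategy: write B = P · J · P⁻¹ where J is a Jordan canonical form, so e^{tB} = P · e^{tJ} · P⁻¹, and e^{tJ} can be computed block-by-block.

B has Jordan form
J =
  [-4,  1]
  [ 0, -4]
(up to reordering of blocks).

Per-block formulas:
  For a 2×2 Jordan block J_2(-4): exp(t · J_2(-4)) = e^(-4t)·(I + t·N), where N is the 2×2 nilpotent shift.

After assembling e^{tJ} and conjugating by P, we get:

e^{tB} =
  [-6*t*exp(-4*t) + exp(-4*t), 9*t*exp(-4*t)]
  [-4*t*exp(-4*t), 6*t*exp(-4*t) + exp(-4*t)]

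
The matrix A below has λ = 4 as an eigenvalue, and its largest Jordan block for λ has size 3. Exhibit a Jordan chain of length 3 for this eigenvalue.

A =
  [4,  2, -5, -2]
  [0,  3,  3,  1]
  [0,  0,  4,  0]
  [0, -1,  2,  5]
A Jordan chain for λ = 4 of length 3:
v_1 = (2, -1, 0, -1)ᵀ
v_2 = (-5, 3, 0, 2)ᵀ
v_3 = (0, 0, 1, 0)ᵀ

Let N = A − (4)·I. We want v_3 with N^3 v_3 = 0 but N^2 v_3 ≠ 0; then v_{j-1} := N · v_j for j = 3, …, 2.

Pick v_3 = (0, 0, 1, 0)ᵀ.
Then v_2 = N · v_3 = (-5, 3, 0, 2)ᵀ.
Then v_1 = N · v_2 = (2, -1, 0, -1)ᵀ.

Sanity check: (A − (4)·I) v_1 = (0, 0, 0, 0)ᵀ = 0. ✓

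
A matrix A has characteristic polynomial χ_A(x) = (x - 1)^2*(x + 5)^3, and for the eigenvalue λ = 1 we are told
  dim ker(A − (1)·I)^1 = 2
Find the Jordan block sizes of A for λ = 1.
Block sizes for λ = 1: [1, 1]

From the dimensions of kernels of powers, the number of Jordan blocks of size at least j is d_j − d_{j−1} where d_j = dim ker(N^j) (with d_0 = 0). Computing the differences gives [2].
The number of blocks of size exactly k is (#blocks of size ≥ k) − (#blocks of size ≥ k + 1), so the partition is: 2 block(s) of size 1.
In nonincreasing order the block sizes are [1, 1].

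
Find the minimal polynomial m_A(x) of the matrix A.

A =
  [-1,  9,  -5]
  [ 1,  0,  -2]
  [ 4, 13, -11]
x^3 + 12*x^2 + 48*x + 64

The characteristic polynomial is χ_A(x) = (x + 4)^3, so the eigenvalues are known. The minimal polynomial is
  m_A(x) = Π_λ (x − λ)^{k_λ}
where k_λ is the size of the *largest* Jordan block for λ (equivalently, the smallest k with (A − λI)^k v = 0 for every generalised eigenvector v of λ).

  λ = -4: largest Jordan block has size 3, contributing (x + 4)^3

So m_A(x) = (x + 4)^3 = x^3 + 12*x^2 + 48*x + 64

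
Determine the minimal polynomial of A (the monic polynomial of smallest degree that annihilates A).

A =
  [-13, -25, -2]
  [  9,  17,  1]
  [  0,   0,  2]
x^3 - 6*x^2 + 12*x - 8

The characteristic polynomial is χ_A(x) = (x - 2)^3, so the eigenvalues are known. The minimal polynomial is
  m_A(x) = Π_λ (x − λ)^{k_λ}
where k_λ is the size of the *largest* Jordan block for λ (equivalently, the smallest k with (A − λI)^k v = 0 for every generalised eigenvector v of λ).

  λ = 2: largest Jordan block has size 3, contributing (x − 2)^3

So m_A(x) = (x - 2)^3 = x^3 - 6*x^2 + 12*x - 8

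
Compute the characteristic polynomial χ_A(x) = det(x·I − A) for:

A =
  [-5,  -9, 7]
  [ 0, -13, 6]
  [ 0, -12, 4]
x^3 + 14*x^2 + 65*x + 100

Expanding det(x·I − A) (e.g. by cofactor expansion or by noting that A is similar to its Jordan form J, which has the same characteristic polynomial as A) gives
  χ_A(x) = x^3 + 14*x^2 + 65*x + 100
which factors as (x + 4)*(x + 5)^2. The eigenvalues (with algebraic multiplicities) are λ = -5 with multiplicity 2, λ = -4 with multiplicity 1.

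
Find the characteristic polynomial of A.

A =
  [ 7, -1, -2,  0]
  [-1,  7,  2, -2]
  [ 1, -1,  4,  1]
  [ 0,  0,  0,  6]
x^4 - 24*x^3 + 216*x^2 - 864*x + 1296

Expanding det(x·I − A) (e.g. by cofactor expansion or by noting that A is similar to its Jordan form J, which has the same characteristic polynomial as A) gives
  χ_A(x) = x^4 - 24*x^3 + 216*x^2 - 864*x + 1296
which factors as (x - 6)^4. The eigenvalues (with algebraic multiplicities) are λ = 6 with multiplicity 4.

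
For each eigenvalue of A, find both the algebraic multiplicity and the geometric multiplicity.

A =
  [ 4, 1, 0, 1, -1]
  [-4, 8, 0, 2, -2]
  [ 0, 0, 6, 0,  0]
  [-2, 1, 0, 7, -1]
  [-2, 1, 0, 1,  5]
λ = 6: alg = 5, geom = 4

Step 1 — factor the characteristic polynomial to read off the algebraic multiplicities:
  χ_A(x) = (x - 6)^5

Step 2 — compute geometric multiplicities via the rank-nullity identity g(λ) = n − rank(A − λI):
  rank(A − (6)·I) = 1, so dim ker(A − (6)·I) = n − 1 = 4

Summary:
  λ = 6: algebraic multiplicity = 5, geometric multiplicity = 4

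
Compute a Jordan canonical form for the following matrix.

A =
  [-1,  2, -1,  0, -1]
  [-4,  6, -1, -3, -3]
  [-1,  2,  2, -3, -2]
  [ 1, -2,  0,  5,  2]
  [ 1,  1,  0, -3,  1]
J_3(2) ⊕ J_1(2) ⊕ J_1(5)

The characteristic polynomial is
  det(x·I − A) = x^5 - 13*x^4 + 64*x^3 - 152*x^2 + 176*x - 80 = (x - 5)*(x - 2)^4

Eigenvalues and multiplicities (the geometric multiplicity of λ is n − rank(A − λI), which equals the number of Jordan blocks for λ):
  λ = 2: algebraic multiplicity = 4, geometric multiplicity = 2
  λ = 5: algebraic multiplicity = 1, geometric multiplicity = 1

Determining the block sizes for each eigenvalue:
  λ = 2: with am = 4 and gm = 2, the partition is not yet determined (e.g. several partitions of 4 into 2 parts exist). Let N = A − (2)·I. Computing rank(N^1) = 3, rank(N^2) = 2, rank(N^3) = 1; the number of blocks of size ≥ j is rank(N^{j−1}) − rank(N^j), giving [2, 1, 1]. So we have 1 block(s) of size 3, 1 block(s) of size 1 → block sizes [3, 1]
  λ = 5: one block (gm = 1), so the single block has size am = 1 → block sizes [1]

Assembling the blocks gives a Jordan form
J =
  [2, 1, 0, 0, 0]
  [0, 2, 1, 0, 0]
  [0, 0, 2, 0, 0]
  [0, 0, 0, 2, 0]
  [0, 0, 0, 0, 5]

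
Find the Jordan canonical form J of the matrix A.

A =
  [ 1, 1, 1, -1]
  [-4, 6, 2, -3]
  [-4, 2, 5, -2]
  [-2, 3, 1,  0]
J_3(3) ⊕ J_1(3)

The characteristic polynomial is
  det(x·I − A) = x^4 - 12*x^3 + 54*x^2 - 108*x + 81 = (x - 3)^4

Eigenvalues and multiplicities (the geometric multiplicity of λ is n − rank(A − λI), which equals the number of Jordan blocks for λ):
  λ = 3: algebraic multiplicity = 4, geometric multiplicity = 2

Determining the block sizes for each eigenvalue:
  λ = 3: with am = 4 and gm = 2, the partition is not yet determined (e.g. several partitions of 4 into 2 parts exist). Let N = A − (3)·I. Computing rank(N^1) = 2, rank(N^2) = 1, rank(N^3) = 0; the number of blocks of size ≥ j is rank(N^{j−1}) − rank(N^j), giving [2, 1, 1]. So we have 1 block(s) of size 3, 1 block(s) of size 1 → block sizes [3, 1]

Assembling the blocks gives a Jordan form
J =
  [3, 1, 0, 0]
  [0, 3, 1, 0]
  [0, 0, 3, 0]
  [0, 0, 0, 3]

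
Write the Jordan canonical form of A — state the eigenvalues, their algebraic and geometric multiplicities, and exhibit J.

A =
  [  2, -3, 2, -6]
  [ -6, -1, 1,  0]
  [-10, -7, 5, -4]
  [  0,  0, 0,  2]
J_3(2) ⊕ J_1(2)

The characteristic polynomial is
  det(x·I − A) = x^4 - 8*x^3 + 24*x^2 - 32*x + 16 = (x - 2)^4

Eigenvalues and multiplicities (the geometric multiplicity of λ is n − rank(A − λI), which equals the number of Jordan blocks for λ):
  λ = 2: algebraic multiplicity = 4, geometric multiplicity = 2

Determining the block sizes for each eigenvalue:
  λ = 2: with am = 4 and gm = 2, the partition is not yet determined (e.g. several partitions of 4 into 2 parts exist). Let N = A − (2)·I. Computing rank(N^1) = 2, rank(N^2) = 1, rank(N^3) = 0; the number of blocks of size ≥ j is rank(N^{j−1}) − rank(N^j), giving [2, 1, 1]. So we have 1 block(s) of size 3, 1 block(s) of size 1 → block sizes [3, 1]

Assembling the blocks gives a Jordan form
J =
  [2, 1, 0, 0]
  [0, 2, 1, 0]
  [0, 0, 2, 0]
  [0, 0, 0, 2]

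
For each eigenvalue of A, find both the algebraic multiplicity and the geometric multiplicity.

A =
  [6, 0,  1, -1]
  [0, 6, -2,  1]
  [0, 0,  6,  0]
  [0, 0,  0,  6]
λ = 6: alg = 4, geom = 2

Step 1 — factor the characteristic polynomial to read off the algebraic multiplicities:
  χ_A(x) = (x - 6)^4

Step 2 — compute geometric multiplicities via the rank-nullity identity g(λ) = n − rank(A − λI):
  rank(A − (6)·I) = 2, so dim ker(A − (6)·I) = n − 2 = 2

Summary:
  λ = 6: algebraic multiplicity = 4, geometric multiplicity = 2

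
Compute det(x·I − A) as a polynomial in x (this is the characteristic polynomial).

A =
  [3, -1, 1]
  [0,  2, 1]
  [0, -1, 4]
x^3 - 9*x^2 + 27*x - 27

Expanding det(x·I − A) (e.g. by cofactor expansion or by noting that A is similar to its Jordan form J, which has the same characteristic polynomial as A) gives
  χ_A(x) = x^3 - 9*x^2 + 27*x - 27
which factors as (x - 3)^3. The eigenvalues (with algebraic multiplicities) are λ = 3 with multiplicity 3.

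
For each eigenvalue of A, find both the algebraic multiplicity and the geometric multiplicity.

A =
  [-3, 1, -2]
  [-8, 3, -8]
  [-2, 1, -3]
λ = -1: alg = 3, geom = 2

Step 1 — factor the characteristic polynomial to read off the algebraic multiplicities:
  χ_A(x) = (x + 1)^3

Step 2 — compute geometric multiplicities via the rank-nullity identity g(λ) = n − rank(A − λI):
  rank(A − (-1)·I) = 1, so dim ker(A − (-1)·I) = n − 1 = 2

Summary:
  λ = -1: algebraic multiplicity = 3, geometric multiplicity = 2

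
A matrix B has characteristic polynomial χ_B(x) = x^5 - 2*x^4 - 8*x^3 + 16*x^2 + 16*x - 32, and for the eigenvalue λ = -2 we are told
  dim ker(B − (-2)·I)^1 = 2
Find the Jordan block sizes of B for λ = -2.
Block sizes for λ = -2: [1, 1]

From the dimensions of kernels of powers, the number of Jordan blocks of size at least j is d_j − d_{j−1} where d_j = dim ker(N^j) (with d_0 = 0). Computing the differences gives [2].
The number of blocks of size exactly k is (#blocks of size ≥ k) − (#blocks of size ≥ k + 1), so the partition is: 2 block(s) of size 1.
In nonincreasing order the block sizes are [1, 1].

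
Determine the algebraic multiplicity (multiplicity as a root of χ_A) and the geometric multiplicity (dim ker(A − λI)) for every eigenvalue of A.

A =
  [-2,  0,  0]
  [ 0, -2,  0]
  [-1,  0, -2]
λ = -2: alg = 3, geom = 2

Step 1 — factor the characteristic polynomial to read off the algebraic multiplicities:
  χ_A(x) = (x + 2)^3

Step 2 — compute geometric multiplicities via the rank-nullity identity g(λ) = n − rank(A − λI):
  rank(A − (-2)·I) = 1, so dim ker(A − (-2)·I) = n − 1 = 2

Summary:
  λ = -2: algebraic multiplicity = 3, geometric multiplicity = 2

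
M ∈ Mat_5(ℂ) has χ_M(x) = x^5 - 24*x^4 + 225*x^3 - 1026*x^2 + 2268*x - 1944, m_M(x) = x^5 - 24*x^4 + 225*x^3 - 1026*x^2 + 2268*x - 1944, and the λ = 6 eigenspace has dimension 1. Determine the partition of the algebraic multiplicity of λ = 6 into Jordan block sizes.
Block sizes for λ = 6: [3]

Step 1 — from the characteristic polynomial, algebraic multiplicity of λ = 6 is 3. From dim ker(M − (6)·I) = 1, there are exactly 1 Jordan blocks for λ = 6.
Step 2 — from the minimal polynomial, the factor (x − 6)^3 tells us the largest block for λ = 6 has size 3.
Step 3 — with total size 3, 1 blocks, and largest block 3, the block sizes (in nonincreasing order) are [3].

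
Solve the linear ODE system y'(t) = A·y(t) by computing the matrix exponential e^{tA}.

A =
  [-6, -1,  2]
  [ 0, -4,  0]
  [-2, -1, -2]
e^{tA} =
  [-2*t*exp(-4*t) + exp(-4*t), -t*exp(-4*t), 2*t*exp(-4*t)]
  [0, exp(-4*t), 0]
  [-2*t*exp(-4*t), -t*exp(-4*t), 2*t*exp(-4*t) + exp(-4*t)]

Strategy: write A = P · J · P⁻¹ where J is a Jordan canonical form, so e^{tA} = P · e^{tJ} · P⁻¹, and e^{tJ} can be computed block-by-block.

A has Jordan form
J =
  [-4,  1,  0]
  [ 0, -4,  0]
  [ 0,  0, -4]
(up to reordering of blocks).

Per-block formulas:
  For a 1×1 block at λ = -4: exp(t · [-4]) = [e^(-4t)].
  For a 2×2 Jordan block J_2(-4): exp(t · J_2(-4)) = e^(-4t)·(I + t·N), where N is the 2×2 nilpotent shift.

After assembling e^{tJ} and conjugating by P, we get:

e^{tA} =
  [-2*t*exp(-4*t) + exp(-4*t), -t*exp(-4*t), 2*t*exp(-4*t)]
  [0, exp(-4*t), 0]
  [-2*t*exp(-4*t), -t*exp(-4*t), 2*t*exp(-4*t) + exp(-4*t)]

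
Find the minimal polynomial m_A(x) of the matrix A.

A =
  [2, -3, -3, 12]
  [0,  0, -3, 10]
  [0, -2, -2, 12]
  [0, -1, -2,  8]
x^3 - 6*x^2 + 12*x - 8

The characteristic polynomial is χ_A(x) = (x - 2)^4, so the eigenvalues are known. The minimal polynomial is
  m_A(x) = Π_λ (x − λ)^{k_λ}
where k_λ is the size of the *largest* Jordan block for λ (equivalently, the smallest k with (A − λI)^k v = 0 for every generalised eigenvector v of λ).

  λ = 2: largest Jordan block has size 3, contributing (x − 2)^3

So m_A(x) = (x - 2)^3 = x^3 - 6*x^2 + 12*x - 8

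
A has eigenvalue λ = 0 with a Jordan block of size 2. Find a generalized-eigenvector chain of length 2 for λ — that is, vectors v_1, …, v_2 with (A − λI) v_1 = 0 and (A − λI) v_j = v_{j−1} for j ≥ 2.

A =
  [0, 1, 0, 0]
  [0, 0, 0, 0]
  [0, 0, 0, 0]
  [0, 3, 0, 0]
A Jordan chain for λ = 0 of length 2:
v_1 = (1, 0, 0, 3)ᵀ
v_2 = (0, 1, 0, 0)ᵀ

Let N = A − (0)·I. We want v_2 with N^2 v_2 = 0 but N^1 v_2 ≠ 0; then v_{j-1} := N · v_j for j = 2, …, 2.

Pick v_2 = (0, 1, 0, 0)ᵀ.
Then v_1 = N · v_2 = (1, 0, 0, 3)ᵀ.

Sanity check: (A − (0)·I) v_1 = (0, 0, 0, 0)ᵀ = 0. ✓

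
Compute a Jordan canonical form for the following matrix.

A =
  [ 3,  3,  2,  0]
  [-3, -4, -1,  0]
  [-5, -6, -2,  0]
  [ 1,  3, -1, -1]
J_3(-1) ⊕ J_1(-1)

The characteristic polynomial is
  det(x·I − A) = x^4 + 4*x^3 + 6*x^2 + 4*x + 1 = (x + 1)^4

Eigenvalues and multiplicities (the geometric multiplicity of λ is n − rank(A − λI), which equals the number of Jordan blocks for λ):
  λ = -1: algebraic multiplicity = 4, geometric multiplicity = 2

Determining the block sizes for each eigenvalue:
  λ = -1: with am = 4 and gm = 2, the partition is not yet determined (e.g. several partitions of 4 into 2 parts exist). Let N = A − (-1)·I. Computing rank(N^1) = 2, rank(N^2) = 1, rank(N^3) = 0; the number of blocks of size ≥ j is rank(N^{j−1}) − rank(N^j), giving [2, 1, 1]. So we have 1 block(s) of size 3, 1 block(s) of size 1 → block sizes [3, 1]

Assembling the blocks gives a Jordan form
J =
  [-1,  1,  0,  0]
  [ 0, -1,  1,  0]
  [ 0,  0, -1,  0]
  [ 0,  0,  0, -1]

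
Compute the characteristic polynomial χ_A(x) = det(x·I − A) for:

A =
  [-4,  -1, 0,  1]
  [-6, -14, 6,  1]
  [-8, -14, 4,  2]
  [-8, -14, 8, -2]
x^4 + 16*x^3 + 96*x^2 + 256*x + 256

Expanding det(x·I − A) (e.g. by cofactor expansion or by noting that A is similar to its Jordan form J, which has the same characteristic polynomial as A) gives
  χ_A(x) = x^4 + 16*x^3 + 96*x^2 + 256*x + 256
which factors as (x + 4)^4. The eigenvalues (with algebraic multiplicities) are λ = -4 with multiplicity 4.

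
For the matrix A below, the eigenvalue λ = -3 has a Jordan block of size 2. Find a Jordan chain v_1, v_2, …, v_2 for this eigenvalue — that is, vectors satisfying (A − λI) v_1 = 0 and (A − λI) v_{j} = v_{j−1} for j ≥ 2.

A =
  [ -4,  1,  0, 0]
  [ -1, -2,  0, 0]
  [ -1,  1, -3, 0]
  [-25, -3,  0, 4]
A Jordan chain for λ = -3 of length 2:
v_1 = (-4, -4, -4, -16)ᵀ
v_2 = (1, -3, 0, 0)ᵀ

Let N = A − (-3)·I. We want v_2 with N^2 v_2 = 0 but N^1 v_2 ≠ 0; then v_{j-1} := N · v_j for j = 2, …, 2.

Pick v_2 = (1, -3, 0, 0)ᵀ.
Then v_1 = N · v_2 = (-4, -4, -4, -16)ᵀ.

Sanity check: (A − (-3)·I) v_1 = (0, 0, 0, 0)ᵀ = 0. ✓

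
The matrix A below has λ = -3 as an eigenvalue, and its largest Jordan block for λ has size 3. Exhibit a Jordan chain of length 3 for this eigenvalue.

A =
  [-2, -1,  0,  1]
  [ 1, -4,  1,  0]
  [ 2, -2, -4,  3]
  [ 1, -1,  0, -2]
A Jordan chain for λ = -3 of length 3:
v_1 = (1, 2, 1, 1)ᵀ
v_2 = (1, 1, 2, 1)ᵀ
v_3 = (1, 0, 0, 0)ᵀ

Let N = A − (-3)·I. We want v_3 with N^3 v_3 = 0 but N^2 v_3 ≠ 0; then v_{j-1} := N · v_j for j = 3, …, 2.

Pick v_3 = (1, 0, 0, 0)ᵀ.
Then v_2 = N · v_3 = (1, 1, 2, 1)ᵀ.
Then v_1 = N · v_2 = (1, 2, 1, 1)ᵀ.

Sanity check: (A − (-3)·I) v_1 = (0, 0, 0, 0)ᵀ = 0. ✓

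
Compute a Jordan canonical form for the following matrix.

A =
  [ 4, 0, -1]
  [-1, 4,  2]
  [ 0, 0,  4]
J_3(4)

The characteristic polynomial is
  det(x·I − A) = x^3 - 12*x^2 + 48*x - 64 = (x - 4)^3

Eigenvalues and multiplicities (the geometric multiplicity of λ is n − rank(A − λI), which equals the number of Jordan blocks for λ):
  λ = 4: algebraic multiplicity = 3, geometric multiplicity = 1

Determining the block sizes for each eigenvalue:
  λ = 4: one block (gm = 1), so the single block has size am = 3 → block sizes [3]

Assembling the blocks gives a Jordan form
J =
  [4, 1, 0]
  [0, 4, 1]
  [0, 0, 4]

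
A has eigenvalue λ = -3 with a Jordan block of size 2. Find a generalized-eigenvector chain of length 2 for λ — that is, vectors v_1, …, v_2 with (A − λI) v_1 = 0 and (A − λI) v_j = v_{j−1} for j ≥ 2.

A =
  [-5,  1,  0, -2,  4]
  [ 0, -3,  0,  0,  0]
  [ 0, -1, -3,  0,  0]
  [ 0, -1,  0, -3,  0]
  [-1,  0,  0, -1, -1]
A Jordan chain for λ = -3 of length 2:
v_1 = (-2, 0, 0, 0, -1)ᵀ
v_2 = (1, 0, 0, 0, 0)ᵀ

Let N = A − (-3)·I. We want v_2 with N^2 v_2 = 0 but N^1 v_2 ≠ 0; then v_{j-1} := N · v_j for j = 2, …, 2.

Pick v_2 = (1, 0, 0, 0, 0)ᵀ.
Then v_1 = N · v_2 = (-2, 0, 0, 0, -1)ᵀ.

Sanity check: (A − (-3)·I) v_1 = (0, 0, 0, 0, 0)ᵀ = 0. ✓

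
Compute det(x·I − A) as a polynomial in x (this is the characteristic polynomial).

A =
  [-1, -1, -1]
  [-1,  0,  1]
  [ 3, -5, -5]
x^3 + 6*x^2 + 12*x + 8

Expanding det(x·I − A) (e.g. by cofactor expansion or by noting that A is similar to its Jordan form J, which has the same characteristic polynomial as A) gives
  χ_A(x) = x^3 + 6*x^2 + 12*x + 8
which factors as (x + 2)^3. The eigenvalues (with algebraic multiplicities) are λ = -2 with multiplicity 3.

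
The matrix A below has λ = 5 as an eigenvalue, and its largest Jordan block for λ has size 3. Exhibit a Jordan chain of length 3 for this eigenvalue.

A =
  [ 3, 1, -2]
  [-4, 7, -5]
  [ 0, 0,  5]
A Jordan chain for λ = 5 of length 3:
v_1 = (-1, -2, 0)ᵀ
v_2 = (-2, -5, 0)ᵀ
v_3 = (0, 0, 1)ᵀ

Let N = A − (5)·I. We want v_3 with N^3 v_3 = 0 but N^2 v_3 ≠ 0; then v_{j-1} := N · v_j for j = 3, …, 2.

Pick v_3 = (0, 0, 1)ᵀ.
Then v_2 = N · v_3 = (-2, -5, 0)ᵀ.
Then v_1 = N · v_2 = (-1, -2, 0)ᵀ.

Sanity check: (A − (5)·I) v_1 = (0, 0, 0)ᵀ = 0. ✓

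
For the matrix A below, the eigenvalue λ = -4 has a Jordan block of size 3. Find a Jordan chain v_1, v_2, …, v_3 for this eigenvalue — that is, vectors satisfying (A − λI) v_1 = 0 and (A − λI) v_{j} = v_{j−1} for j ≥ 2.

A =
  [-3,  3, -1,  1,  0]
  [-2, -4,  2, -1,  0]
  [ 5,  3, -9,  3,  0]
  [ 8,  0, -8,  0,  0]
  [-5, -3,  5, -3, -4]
A Jordan chain for λ = -4 of length 3:
v_1 = (-2, 0, -2, 0, 2)ᵀ
v_2 = (1, -2, 5, 8, -5)ᵀ
v_3 = (1, 0, 0, 0, 0)ᵀ

Let N = A − (-4)·I. We want v_3 with N^3 v_3 = 0 but N^2 v_3 ≠ 0; then v_{j-1} := N · v_j for j = 3, …, 2.

Pick v_3 = (1, 0, 0, 0, 0)ᵀ.
Then v_2 = N · v_3 = (1, -2, 5, 8, -5)ᵀ.
Then v_1 = N · v_2 = (-2, 0, -2, 0, 2)ᵀ.

Sanity check: (A − (-4)·I) v_1 = (0, 0, 0, 0, 0)ᵀ = 0. ✓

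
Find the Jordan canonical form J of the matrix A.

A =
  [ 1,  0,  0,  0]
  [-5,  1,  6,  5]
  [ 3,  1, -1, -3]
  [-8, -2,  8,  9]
J_1(1) ⊕ J_3(3)

The characteristic polynomial is
  det(x·I − A) = x^4 - 10*x^3 + 36*x^2 - 54*x + 27 = (x - 3)^3*(x - 1)

Eigenvalues and multiplicities (the geometric multiplicity of λ is n − rank(A − λI), which equals the number of Jordan blocks for λ):
  λ = 1: algebraic multiplicity = 1, geometric multiplicity = 1
  λ = 3: algebraic multiplicity = 3, geometric multiplicity = 1

Determining the block sizes for each eigenvalue:
  λ = 1: one block (gm = 1), so the single block has size am = 1 → block sizes [1]
  λ = 3: one block (gm = 1), so the single block has size am = 3 → block sizes [3]

Assembling the blocks gives a Jordan form
J =
  [1, 0, 0, 0]
  [0, 3, 1, 0]
  [0, 0, 3, 1]
  [0, 0, 0, 3]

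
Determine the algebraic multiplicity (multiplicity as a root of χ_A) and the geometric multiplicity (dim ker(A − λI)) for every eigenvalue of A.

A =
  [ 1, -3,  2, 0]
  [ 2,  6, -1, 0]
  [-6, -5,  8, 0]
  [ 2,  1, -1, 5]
λ = 5: alg = 4, geom = 2

Step 1 — factor the characteristic polynomial to read off the algebraic multiplicities:
  χ_A(x) = (x - 5)^4

Step 2 — compute geometric multiplicities via the rank-nullity identity g(λ) = n − rank(A − λI):
  rank(A − (5)·I) = 2, so dim ker(A − (5)·I) = n − 2 = 2

Summary:
  λ = 5: algebraic multiplicity = 4, geometric multiplicity = 2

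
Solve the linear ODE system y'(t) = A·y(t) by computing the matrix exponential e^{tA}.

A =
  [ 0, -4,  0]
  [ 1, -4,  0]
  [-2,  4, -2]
e^{tA} =
  [2*t*exp(-2*t) + exp(-2*t), -4*t*exp(-2*t), 0]
  [t*exp(-2*t), -2*t*exp(-2*t) + exp(-2*t), 0]
  [-2*t*exp(-2*t), 4*t*exp(-2*t), exp(-2*t)]

Strategy: write A = P · J · P⁻¹ where J is a Jordan canonical form, so e^{tA} = P · e^{tJ} · P⁻¹, and e^{tJ} can be computed block-by-block.

A has Jordan form
J =
  [-2,  1,  0]
  [ 0, -2,  0]
  [ 0,  0, -2]
(up to reordering of blocks).

Per-block formulas:
  For a 1×1 block at λ = -2: exp(t · [-2]) = [e^(-2t)].
  For a 2×2 Jordan block J_2(-2): exp(t · J_2(-2)) = e^(-2t)·(I + t·N), where N is the 2×2 nilpotent shift.

After assembling e^{tJ} and conjugating by P, we get:

e^{tA} =
  [2*t*exp(-2*t) + exp(-2*t), -4*t*exp(-2*t), 0]
  [t*exp(-2*t), -2*t*exp(-2*t) + exp(-2*t), 0]
  [-2*t*exp(-2*t), 4*t*exp(-2*t), exp(-2*t)]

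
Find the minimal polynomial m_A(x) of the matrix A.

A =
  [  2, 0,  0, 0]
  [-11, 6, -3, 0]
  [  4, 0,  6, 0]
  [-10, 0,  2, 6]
x^3 - 14*x^2 + 60*x - 72

The characteristic polynomial is χ_A(x) = (x - 6)^3*(x - 2), so the eigenvalues are known. The minimal polynomial is
  m_A(x) = Π_λ (x − λ)^{k_λ}
where k_λ is the size of the *largest* Jordan block for λ (equivalently, the smallest k with (A − λI)^k v = 0 for every generalised eigenvector v of λ).

  λ = 2: largest Jordan block has size 1, contributing (x − 2)
  λ = 6: largest Jordan block has size 2, contributing (x − 6)^2

So m_A(x) = (x - 6)^2*(x - 2) = x^3 - 14*x^2 + 60*x - 72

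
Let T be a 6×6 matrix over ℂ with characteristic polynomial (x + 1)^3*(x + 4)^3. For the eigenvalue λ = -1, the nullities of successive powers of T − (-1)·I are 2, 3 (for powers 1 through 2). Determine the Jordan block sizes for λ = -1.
Block sizes for λ = -1: [2, 1]

From the dimensions of kernels of powers, the number of Jordan blocks of size at least j is d_j − d_{j−1} where d_j = dim ker(N^j) (with d_0 = 0). Computing the differences gives [2, 1].
The number of blocks of size exactly k is (#blocks of size ≥ k) − (#blocks of size ≥ k + 1), so the partition is: 1 block(s) of size 1, 1 block(s) of size 2.
In nonincreasing order the block sizes are [2, 1].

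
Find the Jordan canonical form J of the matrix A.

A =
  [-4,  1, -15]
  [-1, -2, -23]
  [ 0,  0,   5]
J_2(-3) ⊕ J_1(5)

The characteristic polynomial is
  det(x·I − A) = x^3 + x^2 - 21*x - 45 = (x - 5)*(x + 3)^2

Eigenvalues and multiplicities (the geometric multiplicity of λ is n − rank(A − λI), which equals the number of Jordan blocks for λ):
  λ = -3: algebraic multiplicity = 2, geometric multiplicity = 1
  λ = 5: algebraic multiplicity = 1, geometric multiplicity = 1

Determining the block sizes for each eigenvalue:
  λ = -3: one block (gm = 1), so the single block has size am = 2 → block sizes [2]
  λ = 5: one block (gm = 1), so the single block has size am = 1 → block sizes [1]

Assembling the blocks gives a Jordan form
J =
  [-3,  1, 0]
  [ 0, -3, 0]
  [ 0,  0, 5]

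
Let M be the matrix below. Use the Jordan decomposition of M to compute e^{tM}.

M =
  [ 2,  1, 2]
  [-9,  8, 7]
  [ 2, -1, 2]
e^{tM} =
  [-t^2*exp(4*t)/2 - 2*t*exp(4*t) + exp(4*t), t*exp(4*t), -t^2*exp(4*t)/2 + 2*t*exp(4*t)]
  [-2*t^2*exp(4*t) - 9*t*exp(4*t), 4*t*exp(4*t) + exp(4*t), -2*t^2*exp(4*t) + 7*t*exp(4*t)]
  [t^2*exp(4*t)/2 + 2*t*exp(4*t), -t*exp(4*t), t^2*exp(4*t)/2 - 2*t*exp(4*t) + exp(4*t)]

Strategy: write M = P · J · P⁻¹ where J is a Jordan canonical form, so e^{tM} = P · e^{tJ} · P⁻¹, and e^{tJ} can be computed block-by-block.

M has Jordan form
J =
  [4, 1, 0]
  [0, 4, 1]
  [0, 0, 4]
(up to reordering of blocks).

Per-block formulas:
  For a 3×3 Jordan block J_3(4): exp(t · J_3(4)) = e^(4t)·(I + t·N + (t^2/2)·N^2), where N is the 3×3 nilpotent shift.

After assembling e^{tJ} and conjugating by P, we get:

e^{tM} =
  [-t^2*exp(4*t)/2 - 2*t*exp(4*t) + exp(4*t), t*exp(4*t), -t^2*exp(4*t)/2 + 2*t*exp(4*t)]
  [-2*t^2*exp(4*t) - 9*t*exp(4*t), 4*t*exp(4*t) + exp(4*t), -2*t^2*exp(4*t) + 7*t*exp(4*t)]
  [t^2*exp(4*t)/2 + 2*t*exp(4*t), -t*exp(4*t), t^2*exp(4*t)/2 - 2*t*exp(4*t) + exp(4*t)]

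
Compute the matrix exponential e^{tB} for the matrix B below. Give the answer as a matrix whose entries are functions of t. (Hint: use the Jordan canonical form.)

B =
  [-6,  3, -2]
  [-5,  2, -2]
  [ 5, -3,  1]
e^{tB} =
  [-5*t*exp(-t) + exp(-t), 3*t*exp(-t), -2*t*exp(-t)]
  [-5*t*exp(-t), 3*t*exp(-t) + exp(-t), -2*t*exp(-t)]
  [5*t*exp(-t), -3*t*exp(-t), 2*t*exp(-t) + exp(-t)]

Strategy: write B = P · J · P⁻¹ where J is a Jordan canonical form, so e^{tB} = P · e^{tJ} · P⁻¹, and e^{tJ} can be computed block-by-block.

B has Jordan form
J =
  [-1,  1,  0]
  [ 0, -1,  0]
  [ 0,  0, -1]
(up to reordering of blocks).

Per-block formulas:
  For a 2×2 Jordan block J_2(-1): exp(t · J_2(-1)) = e^(-1t)·(I + t·N), where N is the 2×2 nilpotent shift.
  For a 1×1 block at λ = -1: exp(t · [-1]) = [e^(-1t)].

After assembling e^{tJ} and conjugating by P, we get:

e^{tB} =
  [-5*t*exp(-t) + exp(-t), 3*t*exp(-t), -2*t*exp(-t)]
  [-5*t*exp(-t), 3*t*exp(-t) + exp(-t), -2*t*exp(-t)]
  [5*t*exp(-t), -3*t*exp(-t), 2*t*exp(-t) + exp(-t)]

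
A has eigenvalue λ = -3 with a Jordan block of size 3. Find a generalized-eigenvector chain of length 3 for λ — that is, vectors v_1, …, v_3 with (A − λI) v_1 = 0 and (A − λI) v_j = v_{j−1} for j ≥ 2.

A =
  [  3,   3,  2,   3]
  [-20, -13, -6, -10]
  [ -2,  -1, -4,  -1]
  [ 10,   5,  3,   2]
A Jordan chain for λ = -3 of length 3:
v_1 = (2, -8, 0, 4)ᵀ
v_2 = (6, -20, -2, 10)ᵀ
v_3 = (1, 0, 0, 0)ᵀ

Let N = A − (-3)·I. We want v_3 with N^3 v_3 = 0 but N^2 v_3 ≠ 0; then v_{j-1} := N · v_j for j = 3, …, 2.

Pick v_3 = (1, 0, 0, 0)ᵀ.
Then v_2 = N · v_3 = (6, -20, -2, 10)ᵀ.
Then v_1 = N · v_2 = (2, -8, 0, 4)ᵀ.

Sanity check: (A − (-3)·I) v_1 = (0, 0, 0, 0)ᵀ = 0. ✓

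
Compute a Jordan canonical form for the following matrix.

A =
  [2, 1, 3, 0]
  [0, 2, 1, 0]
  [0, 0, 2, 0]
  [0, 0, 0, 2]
J_3(2) ⊕ J_1(2)

The characteristic polynomial is
  det(x·I − A) = x^4 - 8*x^3 + 24*x^2 - 32*x + 16 = (x - 2)^4

Eigenvalues and multiplicities (the geometric multiplicity of λ is n − rank(A − λI), which equals the number of Jordan blocks for λ):
  λ = 2: algebraic multiplicity = 4, geometric multiplicity = 2

Determining the block sizes for each eigenvalue:
  λ = 2: with am = 4 and gm = 2, the partition is not yet determined (e.g. several partitions of 4 into 2 parts exist). Let N = A − (2)·I. Computing rank(N^1) = 2, rank(N^2) = 1, rank(N^3) = 0; the number of blocks of size ≥ j is rank(N^{j−1}) − rank(N^j), giving [2, 1, 1]. So we have 1 block(s) of size 3, 1 block(s) of size 1 → block sizes [3, 1]

Assembling the blocks gives a Jordan form
J =
  [2, 1, 0, 0]
  [0, 2, 1, 0]
  [0, 0, 2, 0]
  [0, 0, 0, 2]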